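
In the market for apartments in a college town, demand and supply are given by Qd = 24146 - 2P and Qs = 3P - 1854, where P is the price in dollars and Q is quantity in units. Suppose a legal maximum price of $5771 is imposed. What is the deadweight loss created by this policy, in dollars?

0

In a free market, 24146 - 2P = 3P - 1854 gives the equilibrium P* = 5200, Q* = 13746.
Since 5771 is above P* = 5200, the ceiling does not bind and the free-market outcome prevails.
Since the control does not bind, no trades are prevented and deadweight loss is zero.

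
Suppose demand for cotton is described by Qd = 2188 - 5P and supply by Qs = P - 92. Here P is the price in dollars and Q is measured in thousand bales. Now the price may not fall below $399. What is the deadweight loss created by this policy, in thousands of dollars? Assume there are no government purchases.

5415

In a free market, 2188 - 5P = P - 92 gives the equilibrium P* = 380, Q* = 288.
Because the floor (399) lies above the market-clearing price, it is binding.
At P = 399: Qd = 2188 - 5·399 = 193 and Qs = 399 - 92 = 307.
Quantity traded falls to 193. At Q = 193 the demand price is (2188 - 193)/5 = 399 and the supply price is 92 + 193 = 285.
Deadweight loss = ½ · (399 - 285) · (288 - 193) = ½ · 114 · 95 = 5415.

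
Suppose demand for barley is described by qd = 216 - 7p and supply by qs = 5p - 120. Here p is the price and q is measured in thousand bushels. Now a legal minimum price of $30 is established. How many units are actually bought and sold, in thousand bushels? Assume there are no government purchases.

6

Without the control the market clears where 216 - 7p = 5p - 120, i.e. p* = 28 and q* = 20.
The floor of 30 is above the equilibrium price 28, so it binds.
At p = 30: qd = 216 - 7·30 = 6 and qs = 5·30 - 120 = 30.
The quantity actually transacted is the short side, demand: 6.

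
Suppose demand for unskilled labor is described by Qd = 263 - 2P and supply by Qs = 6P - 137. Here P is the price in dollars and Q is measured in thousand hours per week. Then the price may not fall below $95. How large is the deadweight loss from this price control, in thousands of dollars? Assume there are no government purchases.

Setting quantity demanded equal to quantity supplied, 263 - 2P = 6P - 137, gives P* = 50 and Q* = 163.
Since 95 > 50, the floor is binding.
At P = 95: Qd = 263 - 2·95 = 73 and Qs = 6·95 - 137 = 433.
Quantity traded falls to 73. At Q = 73 the demand price is (263 - 73)/2 = 95 and the supply price is (137 + 73)/6 = 35.
Deadweight loss = ½ · (95 - 35) · (163 - 73) = ½ · 60 · 90 = 2700.

2700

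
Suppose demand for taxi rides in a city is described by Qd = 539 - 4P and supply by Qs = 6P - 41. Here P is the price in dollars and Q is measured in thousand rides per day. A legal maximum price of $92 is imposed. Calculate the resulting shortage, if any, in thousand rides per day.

0

Setting quantity demanded equal to quantity supplied, 539 - 4P = 6P - 41, gives P* = 58 and Q* = 307.
Since 92 is above P* = 58, the ceiling does not bind and the free-market outcome prevails.
Since the control does not bind, there is no shortage.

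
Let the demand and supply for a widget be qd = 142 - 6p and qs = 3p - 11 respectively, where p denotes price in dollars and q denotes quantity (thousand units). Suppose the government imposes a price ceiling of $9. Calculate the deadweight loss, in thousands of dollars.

Equilibrium: 142 - 6p = 3p - 11, so 153 = 9p and p* = 17, q* = 40.
Because the ceiling (9) lies below the market-clearing price, it is binding.
At p = 9: qd = 142 - 6·9 = 88 and qs = 3·9 - 11 = 16.
Quantity traded falls to 16. At q = 16 the demand price is (142 - 16)/6 = 21 and the supply price is (11 + 16)/3 = 9.
Deadweight loss = ½ · (21 - 9) · (40 - 16) = ½ · 12 · 24 = 144.

144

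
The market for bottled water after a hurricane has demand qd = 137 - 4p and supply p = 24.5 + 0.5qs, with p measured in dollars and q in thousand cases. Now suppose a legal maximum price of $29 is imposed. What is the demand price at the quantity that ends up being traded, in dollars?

Rearranging supply gives qs = 2p - 49. Setting quantity demanded equal to quantity supplied, 137 - 4p = 2p - 49, gives p* = 31 and q* = 13.
The ceiling of 29 is below the equilibrium price 31, so it binds.
At p = 29: qd = 137 - 4·29 = 21 and qs = 2·29 - 49 = 9.
Only 9 units reach the market. On the demand curve, the marginal buyer's willingness to pay at q = 9 is (137 - 9)/4 = 32.

32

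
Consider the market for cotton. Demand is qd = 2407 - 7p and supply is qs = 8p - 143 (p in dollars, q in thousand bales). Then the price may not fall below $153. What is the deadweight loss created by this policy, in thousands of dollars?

0

Equilibrium: 2407 - 7p = 8p - 143, so 2550 = 15p and p* = 170, q* = 1217.
Since 153 is below p* = 170, the floor does not bind and the free-market outcome prevails.
Since the control does not bind, no trades are prevented and deadweight loss is zero.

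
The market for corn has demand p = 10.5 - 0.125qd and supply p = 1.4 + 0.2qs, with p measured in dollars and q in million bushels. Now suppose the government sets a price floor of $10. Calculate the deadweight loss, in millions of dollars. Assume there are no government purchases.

Rearranging demand gives qd = 84 - 8p; rearranging supply gives qs = 5p - 7. Setting quantity demanded equal to quantity supplied, 84 - 8p = 5p - 7, gives p* = 7 and q* = 28.
The floor of 10 is above the equilibrium price 7, so it binds.
At p = 10: qd = 84 - 8·10 = 4 and qs = 5·10 - 7 = 43.
Quantity traded falls to 4. At q = 4 the demand price is (84 - 4)/8 = 10 and the supply price is (7 + 4)/5 = 2.2.
Deadweight loss = ½ · (10 - 2.2) · (28 - 4) = ½ · 7.8 · 24 = 93.6.

93.6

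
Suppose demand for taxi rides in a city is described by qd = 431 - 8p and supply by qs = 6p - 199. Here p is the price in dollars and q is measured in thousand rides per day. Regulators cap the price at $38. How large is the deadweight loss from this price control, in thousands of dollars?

257.25

Equilibrium: 431 - 8p = 6p - 199, so 630 = 14p and p* = 45, q* = 71.
The ceiling of 38 is below the equilibrium price 45, so it binds.
At p = 38: qd = 431 - 8·38 = 127 and qs = 6·38 - 199 = 29.
Quantity traded falls to 29. At q = 29 the demand price is (431 - 29)/8 = 50.25 and the supply price is (199 + 29)/6 = 38.
Deadweight loss = ½ · (50.25 - 38) · (71 - 29) = ½ · 12.25 · 42 = 257.25.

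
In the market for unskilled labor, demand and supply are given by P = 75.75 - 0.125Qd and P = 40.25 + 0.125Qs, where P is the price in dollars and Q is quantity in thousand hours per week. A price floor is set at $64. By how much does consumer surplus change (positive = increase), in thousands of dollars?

-708

Rearranging demand gives Qd = 606 - 8P; rearranging supply gives Qs = 8P - 322. Equilibrium: 606 - 8P = 8P - 322, so 928 = 16P and P* = 58, Q* = 142.
Since 64 > 58, the floor is binding.
At P = 64: Qd = 606 - 8·64 = 94 and Qs = 8·64 - 322 = 190.
Consumer surplus without the control is ½ · (75.75 - 58) · 142 = 1260.25.
With the floor, consumers buy 94 units at 64, so CS = ½ · (75.75 - 64) · 94 = 552.25.
Change in consumer surplus = 552.25 - 1260.25 = -708.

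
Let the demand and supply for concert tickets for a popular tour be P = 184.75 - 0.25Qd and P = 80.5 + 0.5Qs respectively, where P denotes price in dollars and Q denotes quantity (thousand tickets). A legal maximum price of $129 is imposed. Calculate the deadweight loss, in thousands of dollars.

Rearranging demand gives Qd = 739 - 4P; rearranging supply gives Qs = 2P - 161. Setting quantity demanded equal to quantity supplied, 739 - 4P = 2P - 161, gives P* = 150 and Q* = 139.
The ceiling of 129 is below the equilibrium price 150, so it binds.
At P = 129: Qd = 739 - 4·129 = 223 and Qs = 2·129 - 161 = 97.
Quantity traded falls to 97. At Q = 97 the demand price is (739 - 97)/4 = 160.5 and the supply price is (161 + 97)/2 = 129.
Deadweight loss = ½ · (160.5 - 129) · (139 - 97) = ½ · 31.5 · 42 = 661.5.

661.5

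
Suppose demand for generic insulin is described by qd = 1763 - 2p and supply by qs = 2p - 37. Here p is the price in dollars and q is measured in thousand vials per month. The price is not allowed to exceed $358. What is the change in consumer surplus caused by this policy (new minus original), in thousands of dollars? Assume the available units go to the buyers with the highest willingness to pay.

Setting quantity demanded equal to quantity supplied, 1763 - 2p = 2p - 37, gives p* = 450 and q* = 863.
Since 358 < 450, the ceiling is binding.
At p = 358: qd = 1763 - 2·358 = 1047 and qs = 2·358 - 37 = 679.
Consumer surplus without the control is ½ · (881.5 - 450) · 863 = 186192.25.
With the ceiling, 679 units are sold at 358 (assume they go to the highest-value buyers). The demand price at q = 679 is 542, so CS = ½ · [(881.5 - 358) + (542 - 358)] · 679 = 240196.25.
Change in consumer surplus = 240196.25 - 186192.25 = 54004.

54004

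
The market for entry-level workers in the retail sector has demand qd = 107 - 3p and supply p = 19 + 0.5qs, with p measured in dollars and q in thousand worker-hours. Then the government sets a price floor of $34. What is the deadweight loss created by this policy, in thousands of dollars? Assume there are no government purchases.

93.75

Rearranging supply gives qs = 2p - 38. Equilibrium: 107 - 3p = 2p - 38, so 145 = 5p and p* = 29, q* = 20.
Because the floor (34) lies above the market-clearing price, it is binding.
At p = 34: qd = 107 - 3·34 = 5 and qs = 2·34 - 38 = 30.
Quantity traded falls to 5. At q = 5 the demand price is (107 - 5)/3 = 34 and the supply price is (38 + 5)/2 = 21.5.
Deadweight loss = ½ · (34 - 21.5) · (20 - 5) = ½ · 12.5 · 15 = 93.75.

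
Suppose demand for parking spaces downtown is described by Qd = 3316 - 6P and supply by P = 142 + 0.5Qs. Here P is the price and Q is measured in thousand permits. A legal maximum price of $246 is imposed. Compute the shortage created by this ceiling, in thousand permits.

1632

Rearranging supply gives Qs = 2P - 284. Setting quantity demanded equal to quantity supplied, 3316 - 6P = 2P - 284, gives P* = 450 and Q* = 616.
Because the ceiling (246) lies below the market-clearing price, it is binding.
At P = 246: Qd = 3316 - 6·246 = 1840 and Qs = 2·246 - 284 = 208.
Shortage = Qd - Qs = 1840 - 208 = 1632.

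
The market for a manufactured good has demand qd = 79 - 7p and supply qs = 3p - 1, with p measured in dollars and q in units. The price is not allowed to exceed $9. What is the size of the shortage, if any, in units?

Without the control the market clears where 79 - 7p = 3p - 1, i.e. p* = 8 and q* = 23.
The ceiling of 9 is above the equilibrium price 8, so it is not binding; the market clears at p* = 8, q* = 23.
Since the control does not bind, there is no shortage.

0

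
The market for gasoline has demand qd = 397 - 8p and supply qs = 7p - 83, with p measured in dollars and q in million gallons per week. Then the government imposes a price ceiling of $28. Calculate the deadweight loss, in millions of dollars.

105

Equilibrium: 397 - 8p = 7p - 83, so 480 = 15p and p* = 32, q* = 141.
The ceiling of 28 is below the equilibrium price 32, so it binds.
At p = 28: qd = 397 - 8·28 = 173 and qs = 7·28 - 83 = 113.
Quantity traded falls to 113. At q = 113 the demand price is (397 - 113)/8 = 35.5 and the supply price is (83 + 113)/7 = 28.
Deadweight loss = ½ · (35.5 - 28) · (141 - 113) = ½ · 7.5 · 28 = 105.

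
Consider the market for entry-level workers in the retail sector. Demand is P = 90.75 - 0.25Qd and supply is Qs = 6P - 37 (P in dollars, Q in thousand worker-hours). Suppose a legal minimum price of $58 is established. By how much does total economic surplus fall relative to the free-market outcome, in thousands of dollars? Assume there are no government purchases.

Rearranging demand gives Qd = 363 - 4P. Equilibrium: 363 - 4P = 6P - 37, so 400 = 10P and P* = 40, Q* = 203.
Because the floor (58) lies above the market-clearing price, it is binding.
At P = 58: Qd = 363 - 4·58 = 131 and Qs = 6·58 - 37 = 311.
Quantity traded falls to 131. At Q = 131 the demand price is (363 - 131)/4 = 58 and the supply price is (37 + 131)/6 = 28.
Deadweight loss = ½ · (58 - 28) · (203 - 131) = ½ · 30 · 72 = 1080.

1080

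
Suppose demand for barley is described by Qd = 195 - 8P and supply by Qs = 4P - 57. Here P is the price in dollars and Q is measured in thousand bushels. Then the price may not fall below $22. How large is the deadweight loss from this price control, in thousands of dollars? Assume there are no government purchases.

Equilibrium: 195 - 8P = 4P - 57, so 252 = 12P and P* = 21, Q* = 27.
Because the floor (22) lies above the market-clearing price, it is binding.
At P = 22: Qd = 195 - 8·22 = 19 and Qs = 4·22 - 57 = 31.
Quantity traded falls to 19. At Q = 19 the demand price is (195 - 19)/8 = 22 and the supply price is (57 + 19)/4 = 19.
Deadweight loss = ½ · (22 - 19) · (27 - 19) = ½ · 3 · 8 = 12.

12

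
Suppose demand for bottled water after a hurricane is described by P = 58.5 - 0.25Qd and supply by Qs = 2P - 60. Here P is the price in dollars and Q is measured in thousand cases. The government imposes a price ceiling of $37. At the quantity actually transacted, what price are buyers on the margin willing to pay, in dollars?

Rearranging demand gives Qd = 234 - 4P. Equilibrium: 234 - 4P = 2P - 60, so 294 = 6P and P* = 49, Q* = 38.
Because the ceiling (37) lies below the market-clearing price, it is binding.
At P = 37: Qd = 234 - 4·37 = 86 and Qs = 2·37 - 60 = 14.
Only 14 units reach the market. On the demand curve, the marginal buyer's willingness to pay at Q = 14 is (234 - 14)/4 = 55.

55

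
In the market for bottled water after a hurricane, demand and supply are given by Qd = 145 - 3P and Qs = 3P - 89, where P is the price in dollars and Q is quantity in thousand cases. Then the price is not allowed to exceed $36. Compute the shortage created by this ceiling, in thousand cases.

18

Equilibrium: 145 - 3P = 3P - 89, so 234 = 6P and P* = 39, Q* = 28.
The ceiling of 36 is below the equilibrium price 39, so it binds.
At P = 36: Qd = 145 - 3·36 = 37 and Qs = 3·36 - 89 = 19.
Shortage = Qd - Qs = 37 - 19 = 18.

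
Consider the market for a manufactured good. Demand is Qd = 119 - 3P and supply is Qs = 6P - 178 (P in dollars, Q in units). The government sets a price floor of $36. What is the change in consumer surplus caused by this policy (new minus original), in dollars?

-46.5

Setting quantity demanded equal to quantity supplied, 119 - 3P = 6P - 178, gives P* = 33 and Q* = 20.
Since 36 > 33, the floor is binding.
At P = 36: Qd = 119 - 3·36 = 11 and Qs = 6·36 - 178 = 38.
Consumer surplus without the control is ½ · (119/3 - 33) · 20 = 200/3.
With the floor, consumers buy 11 units at 36, so CS = ½ · (119/3 - 36) · 11 = 121/6.
Change in consumer surplus = 121/6 - 200/3 = -46.5.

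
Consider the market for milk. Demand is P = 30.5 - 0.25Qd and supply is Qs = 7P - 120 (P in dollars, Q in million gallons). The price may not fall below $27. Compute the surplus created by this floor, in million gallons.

55

Rearranging demand gives Qd = 122 - 4P. In a free market, 122 - 4P = 7P - 120 gives the equilibrium P* = 22, Q* = 34.
Since 27 > 22, the floor is binding.
At P = 27: Qd = 122 - 4·27 = 14 and Qs = 7·27 - 120 = 69.
Surplus = Qs - Qd = 69 - 14 = 55.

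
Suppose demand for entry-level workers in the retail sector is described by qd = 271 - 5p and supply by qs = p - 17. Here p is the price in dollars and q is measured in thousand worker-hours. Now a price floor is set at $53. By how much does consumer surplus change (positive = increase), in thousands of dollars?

Without the control the market clears where 271 - 5p = p - 17, i.e. p* = 48 and q* = 31.
Since 53 > 48, the floor is binding.
At p = 53: qd = 271 - 5·53 = 6 and qs = 53 - 17 = 36.
Consumer surplus without the control is ½ · (54.2 - 48) · 31 = 96.1.
With the floor, consumers buy 6 units at 53, so CS = ½ · (54.2 - 53) · 6 = 3.6.
Change in consumer surplus = 3.6 - 96.1 = -92.5.

-92.5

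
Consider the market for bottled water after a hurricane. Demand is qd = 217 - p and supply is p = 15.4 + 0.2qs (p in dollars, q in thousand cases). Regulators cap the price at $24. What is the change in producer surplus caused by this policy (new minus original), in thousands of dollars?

Rearranging supply gives qs = 5p - 77. Without the control the market clears where 217 - p = 5p - 77, i.e. p* = 49 and q* = 168.
The ceiling of 24 is below the equilibrium price 49, so it binds.
At p = 24: qd = 217 - 24 = 193 and qs = 5·24 - 77 = 43.
Producer surplus without the control is ½ · (49 - 15.4) · 168 = 2822.4.
With the ceiling, producers sell 43 units at 24, so PS = ½ · (24 - 15.4) · 43 = 184.9.
Change in producer surplus = 184.9 - 2822.4 = -2637.5.

-2637.5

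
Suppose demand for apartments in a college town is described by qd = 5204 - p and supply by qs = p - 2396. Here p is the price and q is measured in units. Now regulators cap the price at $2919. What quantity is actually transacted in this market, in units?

523

Setting quantity demanded equal to quantity supplied, 5204 - p = p - 2396, gives p* = 3800 and q* = 1404.
Because the ceiling (2919) lies below the market-clearing price, it is binding.
At p = 2919: qd = 5204 - 2919 = 2285 and qs = 2919 - 2396 = 523.
The quantity actually transacted is the short side, supply: 523.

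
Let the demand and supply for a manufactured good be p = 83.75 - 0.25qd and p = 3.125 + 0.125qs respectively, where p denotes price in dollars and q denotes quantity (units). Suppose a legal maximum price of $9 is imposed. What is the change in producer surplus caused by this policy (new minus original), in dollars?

Rearranging demand gives qd = 335 - 4p; rearranging supply gives qs = 8p - 25. Setting quantity demanded equal to quantity supplied, 335 - 4p = 8p - 25, gives p* = 30 and q* = 215.
Since 9 < 30, the ceiling is binding.
At p = 9: qd = 335 - 4·9 = 299 and qs = 8·9 - 25 = 47.
Producer surplus without the control is ½ · (30 - 3.125) · 215 = 2889.0625.
With the ceiling, producers sell 47 units at 9, so PS = ½ · (9 - 3.125) · 47 = 138.0625.
Change in producer surplus = 138.0625 - 2889.0625 = -2751.

-2751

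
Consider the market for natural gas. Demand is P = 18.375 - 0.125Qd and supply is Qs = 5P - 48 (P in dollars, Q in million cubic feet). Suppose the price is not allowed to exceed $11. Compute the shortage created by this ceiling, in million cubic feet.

52

Rearranging demand gives Qd = 147 - 8P. In a free market, 147 - 8P = 5P - 48 gives the equilibrium P* = 15, Q* = 27.
Because the ceiling (11) lies below the market-clearing price, it is binding.
At P = 11: Qd = 147 - 8·11 = 59 and Qs = 5·11 - 48 = 7.
Shortage = Qd - Qs = 59 - 7 = 52.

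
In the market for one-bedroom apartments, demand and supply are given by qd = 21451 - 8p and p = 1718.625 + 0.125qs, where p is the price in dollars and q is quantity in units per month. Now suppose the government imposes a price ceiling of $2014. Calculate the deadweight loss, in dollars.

Rearranging supply gives qs = 8p - 13749. Setting quantity demanded equal to quantity supplied, 21451 - 8p = 8p - 13749, gives p* = 2200 and q* = 3851.
Since 2014 < 2200, the ceiling is binding.
At p = 2014: qd = 21451 - 8·2014 = 5339 and qs = 8·2014 - 13749 = 2363.
Quantity traded falls to 2363. At q = 2363 the demand price is (21451 - 2363)/8 = 2386 and the supply price is (13749 + 2363)/8 = 2014.
Deadweight loss = ½ · (2386 - 2014) · (3851 - 2363) = ½ · 372 · 1488 = 276768.

276768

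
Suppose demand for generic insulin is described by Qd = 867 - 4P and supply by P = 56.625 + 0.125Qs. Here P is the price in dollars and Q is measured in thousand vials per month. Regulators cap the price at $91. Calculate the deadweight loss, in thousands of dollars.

4332

Rearranging supply gives Qs = 8P - 453. In a free market, 867 - 4P = 8P - 453 gives the equilibrium P* = 110, Q* = 427.
Since 91 < 110, the ceiling is binding.
At P = 91: Qd = 867 - 4·91 = 503 and Qs = 8·91 - 453 = 275.
Quantity traded falls to 275. At Q = 275 the demand price is (867 - 275)/4 = 148 and the supply price is (453 + 275)/8 = 91.
Deadweight loss = ½ · (148 - 91) · (427 - 275) = ½ · 57 · 152 = 4332.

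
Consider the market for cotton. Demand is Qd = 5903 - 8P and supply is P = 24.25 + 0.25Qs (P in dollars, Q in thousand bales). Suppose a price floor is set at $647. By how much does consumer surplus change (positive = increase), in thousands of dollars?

Rearranging supply gives Qs = 4P - 97. Setting quantity demanded equal to quantity supplied, 5903 - 8P = 4P - 97, gives P* = 500 and Q* = 1903.
Because the floor (647) lies above the market-clearing price, it is binding.
At P = 647: Qd = 5903 - 8·647 = 727 and Qs = 4·647 - 97 = 2491.
Consumer surplus without the control is ½ · (737.875 - 500) · 1903 = 226338.0625.
With the floor, consumers buy 727 units at 647, so CS = ½ · (737.875 - 647) · 727 = 33033.0625.
Change in consumer surplus = 33033.0625 - 226338.0625 = -193305.

-193305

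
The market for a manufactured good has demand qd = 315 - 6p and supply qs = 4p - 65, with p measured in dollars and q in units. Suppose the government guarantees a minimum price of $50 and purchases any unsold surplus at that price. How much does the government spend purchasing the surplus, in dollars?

Without the control the market clears where 315 - 6p = 4p - 65, i.e. p* = 38 and q* = 87.
The floor of 50 is above the equilibrium price 38, so it binds.
At p = 50: qd = 315 - 6·50 = 15 and qs = 4·50 - 65 = 135.
Surplus = qs - qd = 120.
Government expenditure = surplus × support price = 120 × 50 = 6000.

6000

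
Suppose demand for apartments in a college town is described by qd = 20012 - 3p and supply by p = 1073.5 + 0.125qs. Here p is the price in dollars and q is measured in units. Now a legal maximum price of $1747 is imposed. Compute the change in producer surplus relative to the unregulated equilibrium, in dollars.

-7506400

Rearranging supply gives qs = 8p - 8588. Without the control the market clears where 20012 - 3p = 8p - 8588, i.e. p* = 2600 and q* = 12212.
The ceiling of 1747 is below the equilibrium price 2600, so it binds.
At p = 1747: qd = 20012 - 3·1747 = 14771 and qs = 8·1747 - 8588 = 5388.
Producer surplus without the control is ½ · (2600 - 1073.5) · 12212 = 9320809.
With the ceiling, producers sell 5388 units at 1747, so PS = ½ · (1747 - 1073.5) · 5388 = 1814409.
Change in producer surplus = 1814409 - 9320809 = -7506400.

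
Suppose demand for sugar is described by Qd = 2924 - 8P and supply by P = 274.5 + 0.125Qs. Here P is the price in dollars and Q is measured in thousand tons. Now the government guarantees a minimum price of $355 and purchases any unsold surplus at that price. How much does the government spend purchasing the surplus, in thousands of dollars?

Rearranging supply gives Qs = 8P - 2196. Equilibrium: 2924 - 8P = 8P - 2196, so 5120 = 16P and P* = 320, Q* = 364.
The floor of 355 is above the equilibrium price 320, so it binds.
At P = 355: Qd = 2924 - 8·355 = 84 and Qs = 8·355 - 2196 = 644.
Surplus = Qs - Qd = 560.
Government expenditure = surplus × support price = 560 × 355 = 198800.

198800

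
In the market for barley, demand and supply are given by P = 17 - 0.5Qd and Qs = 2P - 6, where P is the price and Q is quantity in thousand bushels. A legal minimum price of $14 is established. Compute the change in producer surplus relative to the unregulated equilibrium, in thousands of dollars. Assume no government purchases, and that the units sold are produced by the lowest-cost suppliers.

8

Rearranging demand gives Qd = 34 - 2P. In a free market, 34 - 2P = 2P - 6 gives the equilibrium P* = 10, Q* = 14.
Since 14 > 10, the floor is binding.
At P = 14: Qd = 34 - 2·14 = 6 and Qs = 2·14 - 6 = 22.
Producer surplus without the control is ½ · (10 - 3) · 14 = 49.
With the floor, 6 units are sold at 14. The supply price at Q = 6 is 6, so PS = ½ · [(14 - 3) + (14 - 6)] · 6 = 57.
Change in producer surplus = 57 - 49 = 8.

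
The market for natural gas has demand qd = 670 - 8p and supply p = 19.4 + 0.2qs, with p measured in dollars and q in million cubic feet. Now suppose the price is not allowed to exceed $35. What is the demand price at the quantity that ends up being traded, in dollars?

74

Rearranging supply gives qs = 5p - 97. In a free market, 670 - 8p = 5p - 97 gives the equilibrium p* = 59, q* = 198.
The ceiling of 35 is below the equilibrium price 59, so it binds.
At p = 35: qd = 670 - 8·35 = 390 and qs = 5·35 - 97 = 78.
Only 78 units reach the market. On the demand curve, the marginal buyer's willingness to pay at q = 78 is (670 - 78)/8 = 74.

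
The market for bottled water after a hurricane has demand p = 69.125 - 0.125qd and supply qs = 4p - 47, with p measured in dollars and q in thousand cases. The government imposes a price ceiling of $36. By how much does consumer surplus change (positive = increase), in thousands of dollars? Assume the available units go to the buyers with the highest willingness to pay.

Rearranging demand gives qd = 553 - 8p. Equilibrium: 553 - 8p = 4p - 47, so 600 = 12p and p* = 50, q* = 153.
Because the ceiling (36) lies below the market-clearing price, it is binding.
At p = 36: qd = 553 - 8·36 = 265 and qs = 4·36 - 47 = 97.
Consumer surplus without the control is ½ · (69.125 - 50) · 153 = 1463.0625.
With the ceiling, 97 units are sold at 36 (assume they go to the highest-value buyers). The demand price at q = 97 is 57, so CS = ½ · [(69.125 - 36) + (57 - 36)] · 97 = 2625.0625.
Change in consumer surplus = 2625.0625 - 1463.0625 = 1162.

1162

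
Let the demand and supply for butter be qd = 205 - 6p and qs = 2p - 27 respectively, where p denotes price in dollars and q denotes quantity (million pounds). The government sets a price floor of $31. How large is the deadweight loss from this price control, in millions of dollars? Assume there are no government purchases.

Without the control the market clears where 205 - 6p = 2p - 27, i.e. p* = 29 and q* = 31.
Because the floor (31) lies above the market-clearing price, it is binding.
At p = 31: qd = 205 - 6·31 = 19 and qs = 2·31 - 27 = 35.
Quantity traded falls to 19. At q = 19 the demand price is (205 - 19)/6 = 31 and the supply price is (27 + 19)/2 = 23.
Deadweight loss = ½ · (31 - 23) · (31 - 19) = ½ · 8 · 12 = 48.

48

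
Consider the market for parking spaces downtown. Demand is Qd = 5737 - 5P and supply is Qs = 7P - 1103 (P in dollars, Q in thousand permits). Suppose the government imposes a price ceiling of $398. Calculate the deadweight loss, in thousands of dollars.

248505.6

In a free market, 5737 - 5P = 7P - 1103 gives the equilibrium P* = 570, Q* = 2887.
Since 398 < 570, the ceiling is binding.
At P = 398: Qd = 5737 - 5·398 = 3747 and Qs = 7·398 - 1103 = 1683.
Quantity traded falls to 1683. At Q = 1683 the demand price is (5737 - 1683)/5 = 810.8 and the supply price is (1103 + 1683)/7 = 398.
Deadweight loss = ½ · (810.8 - 398) · (2887 - 1683) = ½ · 412.8 · 1204 = 248505.6.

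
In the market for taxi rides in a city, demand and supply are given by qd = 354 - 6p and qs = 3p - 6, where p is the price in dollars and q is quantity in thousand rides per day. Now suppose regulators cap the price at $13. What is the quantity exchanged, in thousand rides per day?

33

Setting quantity demanded equal to quantity supplied, 354 - 6p = 3p - 6, gives p* = 40 and q* = 114.
The ceiling of 13 is below the equilibrium price 40, so it binds.
At p = 13: qd = 354 - 6·13 = 276 and qs = 3·13 - 6 = 33.
The quantity actually transacted is the short side, supply: 33.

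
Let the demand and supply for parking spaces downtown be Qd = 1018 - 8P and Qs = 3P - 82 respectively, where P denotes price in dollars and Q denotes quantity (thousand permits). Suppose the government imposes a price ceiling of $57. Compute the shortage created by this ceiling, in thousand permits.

473

Without the control the market clears where 1018 - 8P = 3P - 82, i.e. P* = 100 and Q* = 218.
Since 57 < 100, the ceiling is binding.
At P = 57: Qd = 1018 - 8·57 = 562 and Qs = 3·57 - 82 = 89.
Shortage = Qd - Qs = 562 - 89 = 473.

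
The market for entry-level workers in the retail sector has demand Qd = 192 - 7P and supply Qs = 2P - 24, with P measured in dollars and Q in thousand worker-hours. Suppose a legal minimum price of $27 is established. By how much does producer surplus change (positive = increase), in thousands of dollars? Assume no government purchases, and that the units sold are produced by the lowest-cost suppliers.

Equilibrium: 192 - 7P = 2P - 24, so 216 = 9P and P* = 24, Q* = 24.
The floor of 27 is above the equilibrium price 24, so it binds.
At P = 27: Qd = 192 - 7·27 = 3 and Qs = 2·27 - 24 = 30.
Producer surplus without the control is ½ · (24 - 12) · 24 = 144.
With the floor, 3 units are sold at 27. The supply price at Q = 3 is 13.5, so PS = ½ · [(27 - 12) + (27 - 13.5)] · 3 = 42.75.
Change in producer surplus = 42.75 - 144 = -101.25.

-101.25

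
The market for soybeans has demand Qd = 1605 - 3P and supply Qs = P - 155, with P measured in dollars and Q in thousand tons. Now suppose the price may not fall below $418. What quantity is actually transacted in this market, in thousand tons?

285

Equilibrium: 1605 - 3P = P - 155, so 1760 = 4P and P* = 440, Q* = 285.
Since 418 is below P* = 440, the floor does not bind and the free-market outcome prevails.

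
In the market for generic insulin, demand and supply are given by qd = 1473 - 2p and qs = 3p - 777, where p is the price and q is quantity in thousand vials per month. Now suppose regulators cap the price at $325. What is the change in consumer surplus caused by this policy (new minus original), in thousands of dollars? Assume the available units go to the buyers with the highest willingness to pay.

In a free market, 1473 - 2p = 3p - 777 gives the equilibrium p* = 450, q* = 573.
The ceiling of 325 is below the equilibrium price 450, so it binds.
At p = 325: qd = 1473 - 2·325 = 823 and qs = 3·325 - 777 = 198.
Consumer surplus without the control is ½ · (736.5 - 450) · 573 = 82082.25.
With the ceiling, 198 units are sold at 325 (assume they go to the highest-value buyers). The demand price at q = 198 is 637.5, so CS = ½ · [(736.5 - 325) + (637.5 - 325)] · 198 = 71676.
Change in consumer surplus = 71676 - 82082.25 = -10406.25.

-10406.25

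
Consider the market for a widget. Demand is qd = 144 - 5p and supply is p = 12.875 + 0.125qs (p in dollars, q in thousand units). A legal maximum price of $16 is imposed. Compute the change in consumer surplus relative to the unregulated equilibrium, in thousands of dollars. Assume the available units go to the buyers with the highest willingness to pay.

Rearranging supply gives qs = 8p - 103. Setting quantity demanded equal to quantity supplied, 144 - 5p = 8p - 103, gives p* = 19 and q* = 49.
Since 16 < 19, the ceiling is binding.
At p = 16: qd = 144 - 5·16 = 64 and qs = 8·16 - 103 = 25.
Consumer surplus without the control is ½ · (28.8 - 19) · 49 = 240.1.
With the ceiling, 25 units are sold at 16 (assume they go to the highest-value buyers). The demand price at q = 25 is 23.8, so CS = ½ · [(28.8 - 16) + (23.8 - 16)] · 25 = 257.5.
Change in consumer surplus = 257.5 - 240.1 = 17.4.

17.4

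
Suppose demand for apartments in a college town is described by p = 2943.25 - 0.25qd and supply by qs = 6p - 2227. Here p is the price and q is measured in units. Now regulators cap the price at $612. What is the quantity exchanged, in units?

Rearranging demand gives qd = 11773 - 4p. In a free market, 11773 - 4p = 6p - 2227 gives the equilibrium p* = 1400, q* = 6173.
Because the ceiling (612) lies below the market-clearing price, it is binding.
At p = 612: qd = 11773 - 4·612 = 9325 and qs = 6·612 - 2227 = 1445.
The quantity actually transacted is the short side, supply: 1445.

1445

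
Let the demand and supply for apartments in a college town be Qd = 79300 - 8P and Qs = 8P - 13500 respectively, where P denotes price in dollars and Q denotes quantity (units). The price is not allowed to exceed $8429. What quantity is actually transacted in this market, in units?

Equilibrium: 79300 - 8P = 8P - 13500, so 92800 = 16P and P* = 5800, Q* = 32900.
The ceiling of 8429 is above the equilibrium price 5800, so it is not binding; the market clears at P* = 5800, Q* = 32900.

32900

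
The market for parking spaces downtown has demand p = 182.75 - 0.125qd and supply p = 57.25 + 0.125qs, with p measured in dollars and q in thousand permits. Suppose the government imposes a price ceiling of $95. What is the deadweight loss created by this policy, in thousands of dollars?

Rearranging demand gives qd = 1462 - 8p; rearranging supply gives qs = 8p - 458. Setting quantity demanded equal to quantity supplied, 1462 - 8p = 8p - 458, gives p* = 120 and q* = 502.
Since 95 < 120, the ceiling is binding.
At p = 95: qd = 1462 - 8·95 = 702 and qs = 8·95 - 458 = 302.
Quantity traded falls to 302. At q = 302 the demand price is (1462 - 302)/8 = 145 and the supply price is (458 + 302)/8 = 95.
Deadweight loss = ½ · (145 - 95) · (502 - 302) = ½ · 50 · 200 = 5000.

5000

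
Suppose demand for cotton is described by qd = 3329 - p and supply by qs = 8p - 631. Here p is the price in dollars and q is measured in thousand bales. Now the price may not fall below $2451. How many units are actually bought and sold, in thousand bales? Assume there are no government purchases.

878

Setting quantity demanded equal to quantity supplied, 3329 - p = 8p - 631, gives p* = 440 and q* = 2889.
Because the floor (2451) lies above the market-clearing price, it is binding.
At p = 2451: qd = 3329 - 2451 = 878 and qs = 8·2451 - 631 = 18977.
The quantity actually transacted is the short side, demand: 878.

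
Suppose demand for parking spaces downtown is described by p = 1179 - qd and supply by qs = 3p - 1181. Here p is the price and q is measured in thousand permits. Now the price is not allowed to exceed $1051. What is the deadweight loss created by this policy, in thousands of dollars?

Rearranging demand gives qd = 1179 - p. In a free market, 1179 - p = 3p - 1181 gives the equilibrium p* = 590, q* = 589.
The ceiling of 1051 is above the equilibrium price 590, so it is not binding; the market clears at p* = 590, q* = 589.
Since the control does not bind, no trades are prevented and deadweight loss is zero.

0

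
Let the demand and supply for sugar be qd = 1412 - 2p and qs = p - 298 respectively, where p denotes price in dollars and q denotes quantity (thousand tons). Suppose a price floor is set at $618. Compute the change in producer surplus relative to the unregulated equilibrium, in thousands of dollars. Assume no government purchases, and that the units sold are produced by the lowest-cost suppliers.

3840

Equilibrium: 1412 - 2p = p - 298, so 1710 = 3p and p* = 570, q* = 272.
Because the floor (618) lies above the market-clearing price, it is binding.
At p = 618: qd = 1412 - 2·618 = 176 and qs = 618 - 298 = 320.
Producer surplus without the control is ½ · (570 - 298) · 272 = 36992.
With the floor, 176 units are sold at 618. The supply price at q = 176 is 474, so PS = ½ · [(618 - 298) + (618 - 474)] · 176 = 40832.
Change in producer surplus = 40832 - 36992 = 3840.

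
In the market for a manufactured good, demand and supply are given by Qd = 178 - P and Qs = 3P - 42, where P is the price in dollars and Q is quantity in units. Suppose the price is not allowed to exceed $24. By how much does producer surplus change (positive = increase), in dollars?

Setting quantity demanded equal to quantity supplied, 178 - P = 3P - 42, gives P* = 55 and Q* = 123.
Since 24 < 55, the ceiling is binding.
At P = 24: Qd = 178 - 24 = 154 and Qs = 3·24 - 42 = 30.
Producer surplus without the control is ½ · (55 - 14) · 123 = 2521.5.
With the ceiling, producers sell 30 units at 24, so PS = ½ · (24 - 14) · 30 = 150.
Change in producer surplus = 150 - 2521.5 = -2371.5.

-2371.5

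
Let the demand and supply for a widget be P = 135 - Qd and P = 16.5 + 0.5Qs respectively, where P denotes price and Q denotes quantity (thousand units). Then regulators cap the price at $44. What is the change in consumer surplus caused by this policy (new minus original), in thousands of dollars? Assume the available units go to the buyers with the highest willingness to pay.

372

Rearranging demand gives Qd = 135 - P; rearranging supply gives Qs = 2P - 33. Equilibrium: 135 - P = 2P - 33, so 168 = 3P and P* = 56, Q* = 79.
Because the ceiling (44) lies below the market-clearing price, it is binding.
At P = 44: Qd = 135 - 44 = 91 and Qs = 2·44 - 33 = 55.
Consumer surplus without the control is ½ · (135 - 56) · 79 = 3120.5.
With the ceiling, 55 units are sold at 44 (assume they go to the highest-value buyers). The demand price at Q = 55 is 80, so CS = ½ · [(135 - 44) + (80 - 44)] · 55 = 3492.5.
Change in consumer surplus = 3492.5 - 3120.5 = 372.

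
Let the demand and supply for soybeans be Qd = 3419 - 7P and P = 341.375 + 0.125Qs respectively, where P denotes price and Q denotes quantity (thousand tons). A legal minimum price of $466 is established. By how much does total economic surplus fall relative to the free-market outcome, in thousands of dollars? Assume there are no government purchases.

Rearranging supply gives Qs = 8P - 2731. Setting quantity demanded equal to quantity supplied, 3419 - 7P = 8P - 2731, gives P* = 410 and Q* = 549.
The floor of 466 is above the equilibrium price 410, so it binds.
At P = 466: Qd = 3419 - 7·466 = 157 and Qs = 8·466 - 2731 = 997.
Quantity traded falls to 157. At Q = 157 the demand price is (3419 - 157)/7 = 466 and the supply price is (2731 + 157)/8 = 361.
Deadweight loss = ½ · (466 - 361) · (549 - 157) = ½ · 105 · 392 = 20580.

20580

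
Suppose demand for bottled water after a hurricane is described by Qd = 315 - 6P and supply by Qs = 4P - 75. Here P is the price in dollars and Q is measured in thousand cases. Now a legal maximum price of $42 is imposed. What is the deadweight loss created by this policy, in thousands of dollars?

Without the control the market clears where 315 - 6P = 4P - 75, i.e. P* = 39 and Q* = 81.
Since 42 is above P* = 39, the ceiling does not bind and the free-market outcome prevails.
Since the control does not bind, no trades are prevented and deadweight loss is zero.

0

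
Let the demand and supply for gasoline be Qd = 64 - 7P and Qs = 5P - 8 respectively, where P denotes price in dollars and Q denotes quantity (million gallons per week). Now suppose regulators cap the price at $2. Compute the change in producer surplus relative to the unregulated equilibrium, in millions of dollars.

-48

Equilibrium: 64 - 7P = 5P - 8, so 72 = 12P and P* = 6, Q* = 22.
Because the ceiling (2) lies below the market-clearing price, it is binding.
At P = 2: Qd = 64 - 7·2 = 50 and Qs = 5·2 - 8 = 2.
Producer surplus without the control is ½ · (6 - 1.6) · 22 = 48.4.
With the ceiling, producers sell 2 units at 2, so PS = ½ · (2 - 1.6) · 2 = 0.4.
Change in producer surplus = 0.4 - 48.4 = -48.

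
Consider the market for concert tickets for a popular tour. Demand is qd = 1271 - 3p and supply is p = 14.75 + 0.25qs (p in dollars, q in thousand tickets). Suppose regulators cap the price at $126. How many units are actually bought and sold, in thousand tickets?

Rearranging supply gives qs = 4p - 59. Without the control the market clears where 1271 - 3p = 4p - 59, i.e. p* = 190 and q* = 701.
Because the ceiling (126) lies below the market-clearing price, it is binding.
At p = 126: qd = 1271 - 3·126 = 893 and qs = 4·126 - 59 = 445.
The quantity actually transacted is the short side, supply: 445.

445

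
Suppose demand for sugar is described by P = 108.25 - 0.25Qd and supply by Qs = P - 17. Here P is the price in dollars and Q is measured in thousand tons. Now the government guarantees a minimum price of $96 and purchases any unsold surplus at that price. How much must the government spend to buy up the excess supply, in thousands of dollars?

Rearranging demand gives Qd = 433 - 4P. Setting quantity demanded equal to quantity supplied, 433 - 4P = P - 17, gives P* = 90 and Q* = 73.
Since 96 > 90, the floor is binding.
At P = 96: Qd = 433 - 4·96 = 49 and Qs = 96 - 17 = 79.
Surplus = Qs - Qd = 30.
Government expenditure = surplus × support price = 30 × 96 = 2880.

2880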